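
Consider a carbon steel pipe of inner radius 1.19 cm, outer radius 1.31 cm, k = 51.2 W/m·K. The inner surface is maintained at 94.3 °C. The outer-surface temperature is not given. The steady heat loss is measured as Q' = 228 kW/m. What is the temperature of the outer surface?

Series resistances:
  R'_carbon steel = ln(0.0131/0.0119)/(2πk) = 0.09607/(2π·51.2) = 2.986×10^-4 m·K/W
ΣR = 2.986×10^-4 m·K/W
ΔT = Q'·ΣR = 2.28×10^5 × 2.986×10^-4 = 68.08 K
Heat flows outward, so T_out = T_in − ΔT = 94.3 − 68.08 = 26.2 °C

T_out = 26.2 °C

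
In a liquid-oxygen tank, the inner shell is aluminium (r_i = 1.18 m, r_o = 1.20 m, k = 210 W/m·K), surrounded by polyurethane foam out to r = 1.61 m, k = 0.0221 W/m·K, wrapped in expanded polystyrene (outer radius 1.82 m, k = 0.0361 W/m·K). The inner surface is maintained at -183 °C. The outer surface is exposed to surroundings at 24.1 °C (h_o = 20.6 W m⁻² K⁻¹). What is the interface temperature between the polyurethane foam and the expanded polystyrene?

T = -11.6 °C

Resistance network (inner→outer):
  R_aluminium = (1/1.18 − 1/1.20)/(4πk) = 0.01412/(4π·210) = 5.352×10^-6 K/W
  R_polyurethane foam = (1/1.20 − 1/1.61)/(4πk) = 0.2122/(4π·0.0221) = 0.7641 K/W
  R_expanded polystyrene = (1/1.61 − 1/1.82)/(4πk) = 0.07167/(4π·0.0361) = 0.1580 K/W
  R_conv,out = 1/(4πr²h) = 1/(4π·1.82²·20.6) = 0.001166 K/W
ΣR = 5.352×10^-6 + 0.7641 + 0.1580 + 0.001166 = 0.9233 K/W
Q = ΔT/ΣR = (-183 °C − 24.1 °C)/0.9233 = -224.3 W
From the inner boundary to the polyurethane foam/expanded polystyrene interface, ΣR_partial = 0.7641 K/W.
T_interface = T_in − Q·ΣR_partial = -183 °C − (-224.3)(0.7641) = -11.6 °C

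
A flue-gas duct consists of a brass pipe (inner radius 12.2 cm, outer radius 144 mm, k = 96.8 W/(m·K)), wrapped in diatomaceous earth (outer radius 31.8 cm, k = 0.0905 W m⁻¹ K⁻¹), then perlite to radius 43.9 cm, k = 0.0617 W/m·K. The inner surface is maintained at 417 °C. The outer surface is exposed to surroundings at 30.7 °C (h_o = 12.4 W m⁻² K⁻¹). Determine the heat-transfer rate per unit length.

Q' = 171 W/m

Series thermal resistances, inner to outer:
  R'_brass = ln(0.144/0.122)/(2πk) = 0.1658/(2π·96.8) = 2.726×10^-4 m·K/W
  R'_diatomaceous earth = ln(0.318/0.144)/(2πk) = 0.7922/(2π·0.0905) = 1.393 m·K/W
  R'_perlite = ln(0.439/0.318)/(2πk) = 0.3224/(2π·0.0617) = 0.8318 m·K/W
  R'_conv,out = 1/(2πr h) = 1/(2π·0.439·12.4) = 0.02924 m·K/W
ΣR = 2.726×10^-4 + 1.393 + 0.8318 + 0.02924 = 2.254 m·K/W
Q' = ΔT/ΣR = (417 °C − 30.7 °C)/2.254 = 171 W/m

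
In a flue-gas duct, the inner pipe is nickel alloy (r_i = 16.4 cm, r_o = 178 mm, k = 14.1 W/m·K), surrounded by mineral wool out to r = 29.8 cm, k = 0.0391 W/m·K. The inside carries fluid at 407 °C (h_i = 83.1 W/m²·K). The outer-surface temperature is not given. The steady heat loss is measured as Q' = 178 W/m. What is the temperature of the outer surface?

T_out = 31.4 °C

Series resistances:
  R'_conv,in = 1/(2πr h) = 1/(2π·0.164·83.1) = 0.01168 m·K/W
  R'_nickel alloy = ln(0.178/0.164)/(2πk) = 0.08192/(2π·14.1) = 9.246×10^-4 m·K/W
  R'_mineral wool = ln(0.298/0.178)/(2πk) = 0.5153/(2π·0.0391) = 2.098 m·K/W
ΣR = 2.110 m·K/W
ΔT = Q'·ΣR = 178 × 2.110 = 375.6 K
Heat flows outward, so T_out = T_in − ΔT = 407 − 375.6 = 31.4 °C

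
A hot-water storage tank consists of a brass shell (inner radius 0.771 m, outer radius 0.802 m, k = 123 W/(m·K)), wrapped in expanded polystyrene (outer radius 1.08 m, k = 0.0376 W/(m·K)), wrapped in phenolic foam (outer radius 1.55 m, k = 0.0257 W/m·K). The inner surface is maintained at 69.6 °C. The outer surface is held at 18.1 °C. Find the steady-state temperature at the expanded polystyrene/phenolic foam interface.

T = 47.0 °C

Series thermal resistances, inner to outer:
  R_brass = (1/0.771 − 1/0.802)/(4πk) = 0.05013/(4π·123) = 3.244×10^-5 K/W
  R_expanded polystyrene = (1/0.802 − 1/1.08)/(4πk) = 0.3210/(4π·0.0376) = 0.6793 K/W
  R_phenolic foam = (1/1.08 − 1/1.55)/(4πk) = 0.2808/(4π·0.0257) = 0.8694 K/W
ΣR = 3.244×10^-5 + 0.6793 + 0.8694 = 1.549 K/W
Q = ΔT/ΣR = (69.6 °C − 18.1 °C)/1.549 = 33.25 W
From the inner boundary to the expanded polystyrene/phenolic foam interface, ΣR_partial = 0.6793 K/W.
T_interface = T_in − Q·ΣR_partial = 69.6 °C − (33.25)(0.6793) = 47.0 °C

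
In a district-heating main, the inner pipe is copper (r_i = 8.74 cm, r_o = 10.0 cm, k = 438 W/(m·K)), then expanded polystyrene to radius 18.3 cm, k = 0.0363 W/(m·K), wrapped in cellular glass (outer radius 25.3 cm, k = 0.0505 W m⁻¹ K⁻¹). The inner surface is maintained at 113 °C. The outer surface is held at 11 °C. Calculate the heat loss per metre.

Treat each layer as a resistance in series:
  R'_copper = ln(0.100/0.0874)/(2πk) = 0.1347/(2π·438) = 4.894×10^-5 m·K/W
  R'_expanded polystyrene = ln(0.183/0.100)/(2πk) = 0.6043/(2π·0.0363) = 2.650 m·K/W
  R'_cellular glass = ln(0.253/0.183)/(2πk) = 0.3239/(2π·0.0505) = 1.021 m·K/W
ΣR = 4.894×10^-5 + 2.650 + 1.021 = 3.671 m·K/W
Q' = ΔT/ΣR = (113 °C − 11 °C)/3.671 = 27.8 W/m

Q' = 27.8 W/m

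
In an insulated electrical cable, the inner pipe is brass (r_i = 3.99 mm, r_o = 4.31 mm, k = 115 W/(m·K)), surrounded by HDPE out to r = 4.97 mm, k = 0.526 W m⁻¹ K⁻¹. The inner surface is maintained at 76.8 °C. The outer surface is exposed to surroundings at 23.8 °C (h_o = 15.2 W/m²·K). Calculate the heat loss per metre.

Q' = 24.7 W/m

Series thermal resistances, inner to outer:
  R'_brass = ln(0.00431/0.00399)/(2πk) = 0.07715/(2π·115) = 1.068×10^-4 m·K/W
  R'_HDPE = ln(0.00497/0.00431)/(2πk) = 0.1425/(2π·0.526) = 0.04311 m·K/W
  R'_conv,out = 1/(2πr h) = 1/(2π·0.00497·15.2) = 2.107 m·K/W
ΣR = 1.068×10^-4 + 0.04311 + 2.107 = 2.150 m·K/W
Q' = ΔT/ΣR = (76.8 °C − 23.8 °C)/2.150 = 24.7 W/m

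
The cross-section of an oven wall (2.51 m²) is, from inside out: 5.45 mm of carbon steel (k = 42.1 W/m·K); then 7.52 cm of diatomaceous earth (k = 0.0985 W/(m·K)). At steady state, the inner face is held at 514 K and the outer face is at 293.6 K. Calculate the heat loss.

Treat each layer as a resistance in series:
  R_carbon steel = L/(kA) = 0.00545/(42.1·2.51) = 5.158×10^-5 K/W
  R_diatomaceous earth = L/(kA) = 0.0752/(0.0985·2.51) = 0.3042 K/W
ΣR = 5.158×10^-5 + 0.3042 = 0.3043 K/W
Q = ΔT/ΣR = (514 K − 293.6 K)/0.3043 = 724 W

Q = 724 W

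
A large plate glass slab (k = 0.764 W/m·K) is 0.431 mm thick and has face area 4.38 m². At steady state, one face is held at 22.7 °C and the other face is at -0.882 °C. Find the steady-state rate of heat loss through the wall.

Q = 1.83×10^5 W

Q = kA·ΔT/L = 0.764 × 4.38 × |22.7 °C − -0.882 °C| / 4.31×10^-4 = 1.83×10^5 W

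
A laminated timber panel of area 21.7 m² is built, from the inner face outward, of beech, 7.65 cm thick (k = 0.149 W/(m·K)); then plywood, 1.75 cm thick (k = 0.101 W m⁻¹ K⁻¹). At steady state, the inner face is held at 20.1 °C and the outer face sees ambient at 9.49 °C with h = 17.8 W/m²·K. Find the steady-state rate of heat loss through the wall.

Q = 310 W

Series thermal resistances, inner to outer:
  R_beech = L/(kA) = 0.0765/(0.149·21.7) = 0.02366 K/W
  R_plywood = L/(kA) = 0.0175/(0.101·21.7) = 0.007985 K/W
  R_conv,out = 1/(hA) = 1/(17.8·21.7) = 0.002589 K/W
ΣR = 0.02366 + 0.007985 + 0.002589 = 0.03423 K/W
Q = ΔT/ΣR = (20.1 °C − 9.49 °C)/0.03423 = 310 W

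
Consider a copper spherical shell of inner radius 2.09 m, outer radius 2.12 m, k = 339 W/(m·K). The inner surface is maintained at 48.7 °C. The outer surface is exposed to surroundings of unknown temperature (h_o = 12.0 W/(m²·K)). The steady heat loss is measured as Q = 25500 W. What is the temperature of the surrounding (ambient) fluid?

T_out = 11.0 °C

Sum the resistances:
  R_copper = (1/2.09 − 1/2.12)/(4πk) = 0.006771/(4π·339) = 1.589×10^-6 K/W
  R_conv,out = 1/(4πr²h) = 1/(4π·2.12²·12.0) = 0.001475 K/W
ΣR = 0.001477 K/W
ΔT = Q·ΣR = 25500 × 0.001477 = 37.66 K
Heat flows outward, so T_out = T_in − ΔT = 48.7 − 37.66 = 11.0 °C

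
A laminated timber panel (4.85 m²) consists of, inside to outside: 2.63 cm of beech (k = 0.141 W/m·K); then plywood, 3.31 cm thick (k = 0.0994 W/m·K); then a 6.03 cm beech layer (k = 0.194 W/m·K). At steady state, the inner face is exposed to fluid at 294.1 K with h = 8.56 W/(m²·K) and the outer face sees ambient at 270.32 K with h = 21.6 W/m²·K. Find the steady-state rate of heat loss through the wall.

Treat each layer as a resistance in series:
  R_conv,in = 1/(hA) = 1/(8.56·4.85) = 0.02409 K/W
  R_beech = L/(kA) = 0.0263/(0.141·4.85) = 0.03846 K/W
  R_plywood = L/(kA) = 0.0331/(0.0994·4.85) = 0.06866 K/W
  R_beech = L/(kA) = 0.0603/(0.194·4.85) = 0.06409 K/W
  R_conv,out = 1/(hA) = 1/(21.6·4.85) = 0.009546 K/W
ΣR = 0.02409 + 0.03846 + 0.06866 + 0.06409 + 0.009546 = 0.2048 K/W
Q = ΔT/ΣR = (294.1 K − 270.32 K)/0.2048 = 116 W

Q = 116 W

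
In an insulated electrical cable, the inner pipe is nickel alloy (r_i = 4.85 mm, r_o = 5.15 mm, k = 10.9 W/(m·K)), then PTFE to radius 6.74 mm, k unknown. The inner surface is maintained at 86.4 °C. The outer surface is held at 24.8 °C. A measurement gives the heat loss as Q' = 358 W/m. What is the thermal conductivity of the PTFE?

k = 0.250 W/m·K

ΣR = ΔT/Q' = |86.4 − 24.8|/358 = 0.1721 m·K/W
Known resistances:
  R'_nickel alloy = ln(0.00515/0.00485)/(2πk) = 0.06002/(2π·10.9) = 8.763×10^-4 m·K/W
R_PTFE = ΣR − ΣR_known = 0.1721 − 8.763×10^-4 = 0.1712 m·K/W
ln(r₂/r₁)/(2πk) = 0.1712 ⇒ k = 0.2691/(2π·0.1712) = 0.250 W/m·K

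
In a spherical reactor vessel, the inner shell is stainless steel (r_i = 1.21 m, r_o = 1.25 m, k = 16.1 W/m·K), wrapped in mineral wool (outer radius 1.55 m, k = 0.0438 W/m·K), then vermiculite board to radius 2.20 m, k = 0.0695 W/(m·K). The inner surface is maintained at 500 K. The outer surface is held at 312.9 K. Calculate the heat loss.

Resistance network (inner→outer):
  R_stainless steel = (1/1.21 − 1/1.25)/(4πk) = 0.02645/(4π·16.1) = 1.307×10^-4 K/W
  R_mineral wool = (1/1.25 − 1/1.55)/(4πk) = 0.1548/(4π·0.0438) = 0.2813 K/W
  R_vermiculite board = (1/1.55 − 1/2.20)/(4πk) = 0.1906/(4π·0.0695) = 0.2183 K/W
ΣR = 1.307×10^-4 + 0.2813 + 0.2183 = 0.4997 K/W
Q = ΔT/ΣR = (500 K − 312.9 K)/0.4997 = 374 W

Q = 374 W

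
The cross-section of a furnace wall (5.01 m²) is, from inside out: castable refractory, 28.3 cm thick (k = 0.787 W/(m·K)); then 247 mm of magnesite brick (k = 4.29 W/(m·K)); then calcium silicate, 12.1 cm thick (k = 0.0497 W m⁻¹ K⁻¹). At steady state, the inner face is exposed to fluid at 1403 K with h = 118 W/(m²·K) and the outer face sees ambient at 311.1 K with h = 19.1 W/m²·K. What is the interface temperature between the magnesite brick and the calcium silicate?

Series thermal resistances, inner to outer:
  R_conv,in = 1/(hA) = 1/(118·5.01) = 0.001692 K/W
  R_castable refractory = L/(kA) = 0.283/(0.787·5.01) = 0.07178 K/W
  R_magnesite brick = L/(kA) = 0.247/(4.29·5.01) = 0.01149 K/W
  R_calcium silicate = L/(kA) = 0.121/(0.0497·5.01) = 0.4859 K/W
  R_conv,out = 1/(hA) = 1/(19.1·5.01) = 0.01045 K/W
ΣR = 0.001692 + 0.07178 + 0.01149 + 0.4859 + 0.01045 = 0.5813 K/W
Q = ΔT/ΣR = (1403 K − 311.1 K)/0.5813 = 1878 W
From the inner boundary to the magnesite brick/calcium silicate interface, ΣR_partial = 0.08496 K/W.
T_interface = T_in − Q·ΣR_partial = 1403 K − (1878)(0.08496) = 1243 K

T = 1243 K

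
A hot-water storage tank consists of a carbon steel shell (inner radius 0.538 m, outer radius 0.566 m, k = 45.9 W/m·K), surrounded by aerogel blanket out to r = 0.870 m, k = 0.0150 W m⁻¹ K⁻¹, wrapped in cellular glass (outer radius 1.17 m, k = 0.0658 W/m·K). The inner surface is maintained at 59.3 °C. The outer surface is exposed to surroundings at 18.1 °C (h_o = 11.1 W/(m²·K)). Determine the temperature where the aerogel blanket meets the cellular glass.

Resistance network (inner→outer):
  R_carbon steel = (1/0.538 − 1/0.566)/(4πk) = 0.09195/(4π·45.9) = 1.594×10^-4 K/W
  R_aerogel blanket = (1/0.566 − 1/0.870)/(4πk) = 0.6174/(4π·0.0150) = 3.275 K/W
  R_cellular glass = (1/0.870 − 1/1.17)/(4πk) = 0.2947/(4π·0.0658) = 0.3564 K/W
  R_conv,out = 1/(4πr²h) = 1/(4π·1.17²·11.1) = 0.005237 K/W
ΣR = 1.594×10^-4 + 3.275 + 0.3564 + 0.005237 = 3.637 K/W
Q = ΔT/ΣR = (59.3 °C − 18.1 °C)/3.637 = 11.33 W
From the inner boundary to the aerogel blanket/cellular glass interface, ΣR_partial = 3.275 K/W.
T_interface = T_in − Q·ΣR_partial = 59.3 °C − (11.33)(3.275) = 22.2 °C

T = 22.2 °C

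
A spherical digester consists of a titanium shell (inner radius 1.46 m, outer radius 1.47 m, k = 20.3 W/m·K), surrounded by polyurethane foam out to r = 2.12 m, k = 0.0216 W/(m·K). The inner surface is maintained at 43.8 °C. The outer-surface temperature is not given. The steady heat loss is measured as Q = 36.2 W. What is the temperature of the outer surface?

T_out = 16.0 °C

Series resistances:
  R_titanium = (1/1.46 − 1/1.47)/(4πk) = 0.004659/(4π·20.3) = 1.827×10^-5 K/W
  R_polyurethane foam = (1/1.47 − 1/2.12)/(4πk) = 0.2086/(4π·0.0216) = 0.7684 K/W
ΣR = 0.7684 K/W
ΔT = Q·ΣR = 36.2 × 0.7684 = 27.82 K
Heat flows outward, so T_out = T_in − ΔT = 43.8 − 27.82 = 16.0 °C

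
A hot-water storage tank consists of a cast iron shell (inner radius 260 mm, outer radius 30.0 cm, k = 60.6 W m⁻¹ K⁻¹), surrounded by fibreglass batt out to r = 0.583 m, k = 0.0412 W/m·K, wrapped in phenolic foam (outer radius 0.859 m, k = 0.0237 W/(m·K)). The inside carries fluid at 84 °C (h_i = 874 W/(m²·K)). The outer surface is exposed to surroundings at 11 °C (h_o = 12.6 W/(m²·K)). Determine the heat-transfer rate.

Resistance network (inner→outer):
  R_conv,in = 1/(4πr²h) = 1/(4π·0.260²·874) = 0.001347 K/W
  R_cast iron = (1/0.260 − 1/0.300)/(4πk) = 0.5128/(4π·60.6) = 6.734×10^-4 K/W
  R_fibreglass batt = (1/0.300 − 1/0.583)/(4πk) = 1.618/(4π·0.0412) = 3.125 K/W
  R_phenolic foam = (1/0.583 − 1/0.859)/(4πk) = 0.5511/(4π·0.0237) = 1.851 K/W
  R_conv,out = 1/(4πr²h) = 1/(4π·0.859²·12.6) = 0.008559 K/W
ΣR = 0.001347 + 6.734×10^-4 + 3.125 + 1.851 + 0.008559 = 4.987 K/W
Q = ΔT/ΣR = (84 °C − 11 °C)/4.987 = 14.6 W

Q = 14.6 W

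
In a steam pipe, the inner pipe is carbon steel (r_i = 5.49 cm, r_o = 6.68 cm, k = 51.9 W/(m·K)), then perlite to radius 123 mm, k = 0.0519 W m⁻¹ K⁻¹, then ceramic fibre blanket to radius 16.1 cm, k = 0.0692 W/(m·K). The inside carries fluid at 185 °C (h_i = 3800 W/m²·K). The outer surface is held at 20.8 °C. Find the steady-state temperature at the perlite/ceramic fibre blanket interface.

Series thermal resistances, inner to outer:
  R'_conv,in = 1/(2πr h) = 1/(2π·0.0549·3800) = 7.629×10^-4 m·K/W
  R'_carbon steel = ln(0.0668/0.0549)/(2πk) = 0.1962/(2π·51.9) = 6.016×10^-4 m·K/W
  R'_perlite = ln(0.123/0.0668)/(2πk) = 0.6105/(2π·0.0519) = 1.872 m·K/W
  R'_ceramic fibre blanket = ln(0.161/0.123)/(2πk) = 0.2692/(2π·0.0692) = 0.6192 m·K/W
ΣR = 7.629×10^-4 + 6.016×10^-4 + 1.872 + 0.6192 = 2.493 m·K/W
Q' = ΔT/ΣR = (185 °C − 20.8 °C)/2.493 = 65.86 W/m
From the inner boundary to the perlite/ceramic fibre blanket interface, ΣR_partial = 1.873 m·K/W.
T_interface = T_in − Q'·ΣR_partial = 185 °C − (65.86)(1.873) = 61.6 °C

T = 61.6 °C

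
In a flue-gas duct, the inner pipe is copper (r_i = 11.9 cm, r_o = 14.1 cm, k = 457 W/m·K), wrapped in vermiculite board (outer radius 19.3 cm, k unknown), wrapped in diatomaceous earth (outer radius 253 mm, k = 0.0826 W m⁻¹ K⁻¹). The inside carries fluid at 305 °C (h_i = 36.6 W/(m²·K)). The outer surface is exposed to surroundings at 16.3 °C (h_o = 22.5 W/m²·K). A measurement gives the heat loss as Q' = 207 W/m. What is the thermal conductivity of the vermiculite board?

ΣR = ΔT/Q' = |305 − 16.3|/207 = 1.395 m·K/W
Known resistances:
  R'_conv,in = 1/(2πr h) = 1/(2π·0.119·36.6) = 0.03654 m·K/W
  R'_copper = ln(0.141/0.119)/(2πk) = 0.1696/(2π·457) = 5.908×10^-5 m·K/W
  R'_diatomaceous earth = ln(0.253/0.193)/(2πk) = 0.2707/(2π·0.0826) = 0.5216 m·K/W
  R'_conv,out = 1/(2πr h) = 1/(2π·0.253·22.5) = 0.02796 m·K/W
R_vermiculite board = ΣR − ΣR_known = 1.395 − 0.5862 = 0.8088 m·K/W
ln(r₂/r₁)/(2πk) = 0.8088 ⇒ k = 0.3139/(2π·0.8088) = 0.0618 W/m·K

k = 0.0618 W/m·K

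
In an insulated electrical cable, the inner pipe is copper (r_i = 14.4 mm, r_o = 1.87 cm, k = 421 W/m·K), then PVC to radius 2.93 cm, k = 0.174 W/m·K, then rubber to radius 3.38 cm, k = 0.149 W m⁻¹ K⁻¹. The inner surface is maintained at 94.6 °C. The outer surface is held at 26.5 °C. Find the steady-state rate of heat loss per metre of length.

Treat each layer as a resistance in series:
  R'_copper = ln(0.0187/0.0144)/(2πk) = 0.2613/(2π·421) = 9.878×10^-5 m·K/W
  R'_PVC = ln(0.0293/0.0187)/(2πk) = 0.4491/(2π·0.174) = 0.4108 m·K/W
  R'_rubber = ln(0.0338/0.0293)/(2πk) = 0.1429/(2π·0.149) = 0.1526 m·K/W
ΣR = 9.878×10^-5 + 0.4108 + 0.1526 = 0.5635 m·K/W
Q' = ΔT/ΣR = (94.6 °C − 26.5 °C)/0.5635 = 121 W/m

Q' = 121 W/m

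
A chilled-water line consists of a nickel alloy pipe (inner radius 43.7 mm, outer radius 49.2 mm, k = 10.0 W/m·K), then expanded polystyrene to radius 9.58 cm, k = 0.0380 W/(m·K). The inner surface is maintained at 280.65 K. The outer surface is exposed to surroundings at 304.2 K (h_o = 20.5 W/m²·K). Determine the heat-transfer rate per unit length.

Resistance network (inner→outer):
  R'_nickel alloy = ln(0.0492/0.0437)/(2πk) = 0.1185/(2π·10.0) = 0.001887 m·K/W
  R'_expanded polystyrene = ln(0.0958/0.0492)/(2πk) = 0.6664/(2π·0.0380) = 2.791 m·K/W
  R'_conv,out = 1/(2πr h) = 1/(2π·0.0958·20.5) = 0.08104 m·K/W
ΣR = 0.001887 + 2.791 + 0.08104 = 2.874 m·K/W
Q' = ΔT/ΣR = (280.65 K − 304.2 K)/2.874 = -8.19 W/m
(Negative Q' ⇒ heat flows inward; heat gain = 8.19 W/m.)

Q' = 8.19 W/m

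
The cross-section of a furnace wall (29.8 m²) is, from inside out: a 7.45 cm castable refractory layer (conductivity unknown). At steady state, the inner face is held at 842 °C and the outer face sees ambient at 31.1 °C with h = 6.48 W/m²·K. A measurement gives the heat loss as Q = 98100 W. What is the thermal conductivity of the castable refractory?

k = 0.810 W/m·K

ΣR = ΔT/Q = |842 − 31.1|/98100 = 0.008266 K/W
Known resistances:
  R_conv,out = 1/(hA) = 1/(6.48·29.8) = 0.005179 K/W
R_castable refractory = ΣR − ΣR_known = 0.008266 − 0.005179 = 0.003087 K/W
L/(kA) = 0.003087 ⇒ k = 0.0745/(0.003087·29.8) = 0.810 W/m·K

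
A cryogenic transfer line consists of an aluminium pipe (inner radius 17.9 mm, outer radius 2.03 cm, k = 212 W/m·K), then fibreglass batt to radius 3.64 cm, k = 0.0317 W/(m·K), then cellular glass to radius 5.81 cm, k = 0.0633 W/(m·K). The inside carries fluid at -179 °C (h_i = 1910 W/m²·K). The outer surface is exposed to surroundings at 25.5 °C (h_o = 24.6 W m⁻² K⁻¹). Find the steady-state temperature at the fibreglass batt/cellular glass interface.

T = -36.8 °C

Resistance network (inner→outer):
  R'_conv,in = 1/(2πr h) = 1/(2π·0.0179·1910) = 0.004655 m·K/W
  R'_aluminium = ln(0.0203/0.0179)/(2πk) = 0.1258/(2π·212) = 9.446×10^-5 m·K/W
  R'_fibreglass batt = ln(0.0364/0.0203)/(2πk) = 0.5839/(2π·0.0317) = 2.932 m·K/W
  R'_cellular glass = ln(0.0581/0.0364)/(2πk) = 0.4676/(2π·0.0633) = 1.176 m·K/W
  R'_conv,out = 1/(2πr h) = 1/(2π·0.0581·24.6) = 0.1114 m·K/W
ΣR = 0.004655 + 9.446×10^-5 + 2.932 + 1.176 + 0.1114 = 4.224 m·K/W
Q' = ΔT/ΣR = (-179 °C − 25.5 °C)/4.224 = -48.41 W/m
From the inner boundary to the fibreglass batt/cellular glass interface, ΣR_partial = 2.937 m·K/W.
T_interface = T_in − Q'·ΣR_partial = -179 °C − (-48.41)(2.937) = -36.8 °C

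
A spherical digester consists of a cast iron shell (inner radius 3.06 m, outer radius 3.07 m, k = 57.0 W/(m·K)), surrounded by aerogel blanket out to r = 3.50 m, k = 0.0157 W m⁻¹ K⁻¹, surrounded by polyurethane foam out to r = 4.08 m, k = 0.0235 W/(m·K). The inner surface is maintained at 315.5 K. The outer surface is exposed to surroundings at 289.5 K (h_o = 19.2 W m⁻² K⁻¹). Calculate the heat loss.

Resistance network (inner→outer):
  R_cast iron = (1/3.06 − 1/3.07)/(4πk) = 0.001064/(4π·57.0) = 1.486×10^-6 K/W
  R_aerogel blanket = (1/3.07 − 1/3.50)/(4πk) = 0.04002/(4π·0.0157) = 0.2028 K/W
  R_polyurethane foam = (1/3.50 − 1/4.08)/(4πk) = 0.04062/(4π·0.0235) = 0.1375 K/W
  R_conv,out = 1/(4πr²h) = 1/(4π·4.08²·19.2) = 2.490×10^-4 K/W
ΣR = 1.486×10^-6 + 0.2028 + 0.1375 + 2.490×10^-4 = 0.3406 K/W
Q = ΔT/ΣR = (315.5 K − 289.5 K)/0.3406 = 76.3 W

Q = 76.3 W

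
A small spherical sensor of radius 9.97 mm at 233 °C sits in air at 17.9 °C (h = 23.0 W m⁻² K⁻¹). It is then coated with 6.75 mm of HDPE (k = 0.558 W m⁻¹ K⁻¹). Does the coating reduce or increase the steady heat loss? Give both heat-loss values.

Critical radius for a sphere: r_cr = 2k/h = 0.0485 m = 4.85 cm.
Outer radius after coating: r₂ = 0.00997 + 0.00675 = 0.01672 m.
Since r₁ < r_cr and r₂ ≤ r_cr, the coating moves toward the maximum at r_cr — heat loss rises.
Bare: R = 1/(4πr₁²h) = 34.81 K/W; Q = 215.1/34.81 = 6.18 W.
Coated: R = R_cond + R_conv = 18.15 K/W; Q = 215.1/18.15 = 11.9 W.

increases: 6.18 → 11.9 W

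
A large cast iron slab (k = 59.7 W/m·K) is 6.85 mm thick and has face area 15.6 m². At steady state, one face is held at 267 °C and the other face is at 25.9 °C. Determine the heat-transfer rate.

Q = 32800 kW

Q = kA·ΔT/L = 59.7 × 15.6 × |267 °C − 25.9 °C| / 0.00685 = 3.28×10^7 W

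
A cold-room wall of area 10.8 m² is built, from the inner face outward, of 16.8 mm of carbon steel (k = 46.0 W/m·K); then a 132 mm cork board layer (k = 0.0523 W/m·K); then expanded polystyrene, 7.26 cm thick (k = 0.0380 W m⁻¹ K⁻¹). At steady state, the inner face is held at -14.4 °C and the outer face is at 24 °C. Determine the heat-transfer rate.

Q = 93.5 W

Resistance network (inner→outer):
  R_carbon steel = L/(kA) = 0.0168/(46.0·10.8) = 3.382×10^-5 K/W
  R_cork board = L/(kA) = 0.132/(0.0523·10.8) = 0.2337 K/W
  R_expanded polystyrene = L/(kA) = 0.0726/(0.0380·10.8) = 0.1769 K/W
ΣR = 3.382×10^-5 + 0.2337 + 0.1769 = 0.4106 K/W
Q = ΔT/ΣR = (-14.4 °C − 24 °C)/0.4106 = -93.5 W
(Negative Q ⇒ heat flows inward; heat gain = 93.5 W.)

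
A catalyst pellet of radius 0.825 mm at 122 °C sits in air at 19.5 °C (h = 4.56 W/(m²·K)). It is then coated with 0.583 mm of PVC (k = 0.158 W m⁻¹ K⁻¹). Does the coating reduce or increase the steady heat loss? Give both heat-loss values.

increases: 0.00400 → 0.0113 W

Critical radius for a sphere: r_cr = 2k/h = 0.0693 m = 6.93 cm.
Outer radius after coating: r₂ = 8.25×10^-4 + 5.83×10^-4 = 0.001408 m.
Since r₁ < r_cr and r₂ ≤ r_cr, the coating moves toward the maximum at r_cr — heat loss rises.
Bare: R = 1/(4πr₁²h) = 25640 K/W; Q = 102.5/25640 = 0.00400 W.
Coated: R = R_cond + R_conv = 9056 K/W; Q = 102.5/9056 = 0.0113 W.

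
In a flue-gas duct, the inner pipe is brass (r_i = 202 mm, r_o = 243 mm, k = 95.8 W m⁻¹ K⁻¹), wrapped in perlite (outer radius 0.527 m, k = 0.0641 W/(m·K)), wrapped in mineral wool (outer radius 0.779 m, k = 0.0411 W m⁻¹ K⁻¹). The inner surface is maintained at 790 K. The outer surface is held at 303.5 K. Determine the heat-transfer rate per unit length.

Treat each layer as a resistance in series:
  R'_brass = ln(0.243/0.202)/(2πk) = 0.1848/(2π·95.8) = 3.070×10^-4 m·K/W
  R'_perlite = ln(0.527/0.243)/(2πk) = 0.7741/(2π·0.0641) = 1.922 m·K/W
  R'_mineral wool = ln(0.779/0.527)/(2πk) = 0.3908/(2π·0.0411) = 1.513 m·K/W
ΣR = 3.070×10^-4 + 1.922 + 1.513 = 3.435 m·K/W
Q' = ΔT/ΣR = (790 K − 303.5 K)/3.435 = 142 W/m

Q' = 142 W/m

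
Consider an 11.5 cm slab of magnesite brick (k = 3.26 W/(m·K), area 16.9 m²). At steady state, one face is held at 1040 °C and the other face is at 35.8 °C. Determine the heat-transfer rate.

Q = 481 kW

Q = kA·ΔT/L = 3.26 × 16.9 × |1040 °C − 35.8 °C| / 0.115 = 4.81×10^5 W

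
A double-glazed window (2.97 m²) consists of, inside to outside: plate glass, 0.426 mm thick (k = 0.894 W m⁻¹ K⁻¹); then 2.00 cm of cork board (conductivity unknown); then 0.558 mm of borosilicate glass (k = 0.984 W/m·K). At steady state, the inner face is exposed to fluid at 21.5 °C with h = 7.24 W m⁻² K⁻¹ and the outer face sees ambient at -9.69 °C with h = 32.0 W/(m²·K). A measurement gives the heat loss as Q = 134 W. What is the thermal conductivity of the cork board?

k = 0.0384 W/m·K

ΣR = ΔT/Q = |21.5 − -9.69|/134 = 0.2328 K/W
Known resistances:
  R_conv,in = 1/(hA) = 1/(7.24·2.97) = 0.04651 K/W
  R_plate glass = L/(kA) = 4.26×10^-4/(0.894·2.97) = 1.604×10^-4 K/W
  R_borosilicate glass = L/(kA) = 5.58×10^-4/(0.984·2.97) = 1.909×10^-4 K/W
  R_conv,out = 1/(hA) = 1/(32.0·2.97) = 0.01052 K/W
R_cork board = ΣR − ΣR_known = 0.2328 − 0.05738 = 0.1754 K/W
L/(kA) = 0.1754 ⇒ k = 0.0200/(0.1754·2.97) = 0.0384 W/m·K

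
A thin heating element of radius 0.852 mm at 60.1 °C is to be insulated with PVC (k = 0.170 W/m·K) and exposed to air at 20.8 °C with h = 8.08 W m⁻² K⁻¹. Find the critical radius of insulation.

For a cylinder, r_cr = k_ins/h = 0.170/8.08 = 0.0210 m = 2.10 cm

r_cr = 2.10 cm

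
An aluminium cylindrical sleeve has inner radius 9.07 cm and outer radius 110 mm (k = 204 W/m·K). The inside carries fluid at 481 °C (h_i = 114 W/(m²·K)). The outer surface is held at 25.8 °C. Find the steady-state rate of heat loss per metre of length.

Q' = 29300 W/m

Series thermal resistances, inner to outer:
  R'_conv,in = 1/(2πr h) = 1/(2π·0.0907·114) = 0.01539 m·K/W
  R'_aluminium = ln(0.110/0.0907)/(2πk) = 0.1929/(2π·204) = 1.505×10^-4 m·K/W
ΣR = 0.01539 + 1.505×10^-4 = 0.01554 m·K/W
Q' = ΔT/ΣR = (481 °C − 25.8 °C)/0.01554 = 29300 W/m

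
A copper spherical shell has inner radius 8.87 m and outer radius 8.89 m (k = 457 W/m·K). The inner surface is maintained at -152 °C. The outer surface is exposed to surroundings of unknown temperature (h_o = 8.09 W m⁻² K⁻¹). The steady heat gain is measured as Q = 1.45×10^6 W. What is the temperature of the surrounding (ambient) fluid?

Sum the resistances:
  R_copper = (1/8.87 − 1/8.89)/(4πk) = 2.536×10^-4/(4π·457) = 4.417×10^-8 K/W
  R_conv,out = 1/(4πr²h) = 1/(4π·8.89²·8.09) = 1.245×10^-4 K/W
ΣR = 1.245×10^-4 K/W
ΔT = Q·ΣR = 1.45×10^6 × 1.245×10^-4 = 180.5 K
Heat flows inward, so T_out = T_in + ΔT = -152 + 180.5 = 28.5 °C

T_out = 28.5 °C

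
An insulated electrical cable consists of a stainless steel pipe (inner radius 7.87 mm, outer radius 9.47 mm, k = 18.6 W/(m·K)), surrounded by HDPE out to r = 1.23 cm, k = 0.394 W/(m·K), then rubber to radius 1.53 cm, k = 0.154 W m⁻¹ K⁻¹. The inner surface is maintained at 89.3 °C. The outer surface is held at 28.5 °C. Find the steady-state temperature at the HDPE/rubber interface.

T = 69.7 °C

Series thermal resistances, inner to outer:
  R'_stainless steel = ln(0.00947/0.00787)/(2πk) = 0.1851/(2π·18.6) = 0.001584 m·K/W
  R'_HDPE = ln(0.0123/0.00947)/(2πk) = 0.2615/(2π·0.394) = 0.1056 m·K/W
  R'_rubber = ln(0.0153/0.0123)/(2πk) = 0.2183/(2π·0.154) = 0.2256 m·K/W
ΣR = 0.001584 + 0.1056 + 0.2256 = 0.3328 m·K/W
Q' = ΔT/ΣR = (89.3 °C − 28.5 °C)/0.3328 = 182.7 W/m
From the inner boundary to the HDPE/rubber interface, ΣR_partial = 0.1072 m·K/W.
T_interface = T_in − Q'·ΣR_partial = 89.3 °C − (182.7)(0.1072) = 69.7 °C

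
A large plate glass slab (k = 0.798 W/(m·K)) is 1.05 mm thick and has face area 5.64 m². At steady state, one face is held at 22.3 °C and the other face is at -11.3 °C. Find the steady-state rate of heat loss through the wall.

Q = kA·ΔT/L = 0.798 × 5.64 × |22.3 °C − -11.3 °C| / 0.00105 = 1.44×10^5 W

Q = 144 kW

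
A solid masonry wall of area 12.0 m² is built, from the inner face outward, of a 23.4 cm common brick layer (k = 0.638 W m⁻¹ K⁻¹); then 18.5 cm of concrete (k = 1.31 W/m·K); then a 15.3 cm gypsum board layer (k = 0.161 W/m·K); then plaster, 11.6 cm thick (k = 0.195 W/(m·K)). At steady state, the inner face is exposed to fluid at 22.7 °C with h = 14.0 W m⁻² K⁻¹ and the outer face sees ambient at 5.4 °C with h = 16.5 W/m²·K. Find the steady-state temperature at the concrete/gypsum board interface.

T = 18.1 °C

Treat each layer as a resistance in series:
  R_conv,in = 1/(hA) = 1/(14.0·12.0) = 0.005952 K/W
  R_common brick = L/(kA) = 0.234/(0.638·12.0) = 0.03056 K/W
  R_concrete = L/(kA) = 0.185/(1.31·12.0) = 0.01177 K/W
  R_gypsum board = L/(kA) = 0.153/(0.161·12.0) = 0.07919 K/W
  R_plaster = L/(kA) = 0.116/(0.195·12.0) = 0.04957 K/W
  R_conv,out = 1/(hA) = 1/(16.5·12.0) = 0.005051 K/W
ΣR = 0.005952 + 0.03056 + 0.01177 + 0.07919 + 0.04957 + 0.005051 = 0.1821 K/W
Q = ΔT/ΣR = (22.7 °C − 5.4 °C)/0.1821 = 95.00 W
From the inner boundary to the concrete/gypsum board interface, ΣR_partial = 0.04828 K/W.
T_interface = T_in − Q·ΣR_partial = 22.7 °C − (95.00)(0.04828) = 18.1 °C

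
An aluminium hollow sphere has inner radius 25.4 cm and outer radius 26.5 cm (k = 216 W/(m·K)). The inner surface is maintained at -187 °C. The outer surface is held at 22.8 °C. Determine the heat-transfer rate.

Q = 4πk·ΔT/(1/r₁ − 1/r₂) = 4π × 216 × 209.8 / (1/0.254 − 1/0.265) = 3.48×10^6 W

Q = 3.48×10^6 W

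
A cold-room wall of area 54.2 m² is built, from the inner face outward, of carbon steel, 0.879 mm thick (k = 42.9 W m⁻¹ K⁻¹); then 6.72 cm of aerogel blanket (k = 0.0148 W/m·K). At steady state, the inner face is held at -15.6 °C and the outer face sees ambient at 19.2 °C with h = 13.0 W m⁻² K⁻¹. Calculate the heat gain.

Treat each layer as a resistance in series:
  R_carbon steel = L/(kA) = 8.79×10^-4/(42.9·54.2) = 3.780×10^-7 K/W
  R_aerogel blanket = L/(kA) = 0.0672/(0.0148·54.2) = 0.08377 K/W
  R_conv,out = 1/(hA) = 1/(13.0·54.2) = 0.001419 K/W
ΣR = 3.780×10^-7 + 0.08377 + 0.001419 = 0.08519 K/W
Q = ΔT/ΣR = (-15.6 °C − 19.2 °C)/0.08519 = -408 W
(Negative Q ⇒ heat flows inward; heat gain = 408 W.)

Q = 408 W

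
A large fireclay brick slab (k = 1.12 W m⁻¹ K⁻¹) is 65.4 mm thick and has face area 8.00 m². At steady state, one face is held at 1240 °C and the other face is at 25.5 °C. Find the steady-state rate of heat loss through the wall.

Q = kA·ΔT/L = 1.12 × 8.00 × |1240 °C − 25.5 °C| / 0.0654 = 1.66×10^5 W

Q = 166 kW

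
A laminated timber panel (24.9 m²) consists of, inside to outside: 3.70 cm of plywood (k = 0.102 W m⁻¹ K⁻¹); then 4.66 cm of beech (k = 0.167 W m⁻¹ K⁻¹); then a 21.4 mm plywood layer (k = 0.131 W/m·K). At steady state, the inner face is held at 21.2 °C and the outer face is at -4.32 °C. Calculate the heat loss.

Q = 789 W

Treat each layer as a resistance in series:
  R_plywood = L/(kA) = 0.0370/(0.102·24.9) = 0.01457 K/W
  R_beech = L/(kA) = 0.0466/(0.167·24.9) = 0.01121 K/W
  R_plywood = L/(kA) = 0.0214/(0.131·24.9) = 0.006561 K/W
ΣR = 0.01457 + 0.01121 + 0.006561 = 0.03234 K/W
Q = ΔT/ΣR = (21.2 °C − -4.32 °C)/0.03234 = 789 W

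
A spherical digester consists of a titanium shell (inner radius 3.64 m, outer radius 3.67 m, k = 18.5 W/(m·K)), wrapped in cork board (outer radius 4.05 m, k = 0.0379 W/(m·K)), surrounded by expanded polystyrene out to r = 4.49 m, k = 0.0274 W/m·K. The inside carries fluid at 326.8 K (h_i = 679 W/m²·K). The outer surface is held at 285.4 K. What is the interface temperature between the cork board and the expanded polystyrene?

Series thermal resistances, inner to outer:
  R_conv,in = 1/(4πr²h) = 1/(4π·3.64²·679) = 8.845×10^-6 K/W
  R_titanium = (1/3.64 − 1/3.67)/(4πk) = 0.002246/(4π·18.5) = 9.660×10^-6 K/W
  R_cork board = (1/3.67 − 1/4.05)/(4πk) = 0.02557/(4π·0.0379) = 0.05368 K/W
  R_expanded polystyrene = (1/4.05 − 1/4.49)/(4πk) = 0.02420/(4π·0.0274) = 0.07027 K/W
ΣR = 8.845×10^-6 + 9.660×10^-6 + 0.05368 + 0.07027 = 0.1240 K/W
Q = ΔT/ΣR = (326.8 K − 285.4 K)/0.1240 = 333.9 W
From the inner boundary to the cork board/expanded polystyrene interface, ΣR_partial = 0.05370 K/W.
T_interface = T_in − Q·ΣR_partial = 326.8 K − (333.9)(0.05370) = 308.9 K

T = 308.9 K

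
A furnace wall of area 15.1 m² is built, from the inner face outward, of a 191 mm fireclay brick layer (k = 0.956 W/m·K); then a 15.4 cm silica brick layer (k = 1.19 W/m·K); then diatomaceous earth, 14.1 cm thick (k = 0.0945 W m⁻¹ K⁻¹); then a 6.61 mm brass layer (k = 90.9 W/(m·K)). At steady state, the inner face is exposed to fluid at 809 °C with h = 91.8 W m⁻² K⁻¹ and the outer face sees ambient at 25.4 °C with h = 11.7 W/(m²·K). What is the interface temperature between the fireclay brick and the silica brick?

Resistance network (inner→outer):
  R_conv,in = 1/(hA) = 1/(91.8·15.1) = 7.214×10^-4 K/W
  R_fireclay brick = L/(kA) = 0.191/(0.956·15.1) = 0.01323 K/W
  R_silica brick = L/(kA) = 0.154/(1.19·15.1) = 0.008570 K/W
  R_diatomaceous earth = L/(kA) = 0.141/(0.0945·15.1) = 0.09881 K/W
  R_brass = L/(kA) = 0.00661/(90.9·15.1) = 4.816×10^-6 K/W
  R_conv,out = 1/(hA) = 1/(11.7·15.1) = 0.005660 K/W
ΣR = 7.214×10^-4 + 0.01323 + 0.008570 + 0.09881 + 4.816×10^-6 + 0.005660 = 0.1270 K/W
Q = ΔT/ΣR = (809 °C − 25.4 °C)/0.1270 = 6170 W
From the inner boundary to the fireclay brick/silica brick interface, ΣR_partial = 0.01395 K/W.
T_interface = T_in − Q·ΣR_partial = 809 °C − (6170)(0.01395) = 723 °C

T = 723 °C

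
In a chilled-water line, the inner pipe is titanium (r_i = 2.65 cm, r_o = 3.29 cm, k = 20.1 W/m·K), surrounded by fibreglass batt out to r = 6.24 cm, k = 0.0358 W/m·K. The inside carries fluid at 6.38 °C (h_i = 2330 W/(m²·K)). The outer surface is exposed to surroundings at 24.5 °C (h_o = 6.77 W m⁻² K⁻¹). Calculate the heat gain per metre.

Q' = 5.62 W/m

Series thermal resistances, inner to outer:
  R'_conv,in = 1/(2πr h) = 1/(2π·0.0265·2330) = 0.002578 m·K/W
  R'_titanium = ln(0.0329/0.0265)/(2πk) = 0.2163/(2π·20.1) = 0.001713 m·K/W
  R'_fibreglass batt = ln(0.0624/0.0329)/(2πk) = 0.6401/(2π·0.0358) = 2.846 m·K/W
  R'_conv,out = 1/(2πr h) = 1/(2π·0.0624·6.77) = 0.3767 m·K/W
ΣR = 0.002578 + 0.001713 + 2.846 + 0.3767 = 3.227 m·K/W
Q' = ΔT/ΣR = (6.38 °C − 24.5 °C)/3.227 = -5.62 W/m
(Negative Q' ⇒ heat flows inward; heat gain = 5.62 W/m.)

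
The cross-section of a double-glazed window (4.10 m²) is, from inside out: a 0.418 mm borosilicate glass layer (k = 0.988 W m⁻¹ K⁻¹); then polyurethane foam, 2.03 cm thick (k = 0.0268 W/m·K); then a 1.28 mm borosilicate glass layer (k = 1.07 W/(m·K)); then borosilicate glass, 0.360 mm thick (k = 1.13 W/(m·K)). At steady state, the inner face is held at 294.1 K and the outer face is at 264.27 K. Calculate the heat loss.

Q = 161 W

Treat each layer as a resistance in series:
  R_borosilicate glass = L/(kA) = 4.18×10^-4/(0.988·4.10) = 1.032×10^-4 K/W
  R_polyurethane foam = L/(kA) = 0.0203/(0.0268·4.10) = 0.1847 K/W
  R_borosilicate glass = L/(kA) = 0.00128/(1.07·4.10) = 2.918×10^-4 K/W
  R_borosilicate glass = L/(kA) = 3.60×10^-4/(1.13·4.10) = 7.770×10^-5 K/W
ΣR = 1.032×10^-4 + 0.1847 + 2.918×10^-4 + 7.770×10^-5 = 0.1852 K/W
Q = ΔT/ΣR = (294.1 K − 264.27 K)/0.1852 = 161 W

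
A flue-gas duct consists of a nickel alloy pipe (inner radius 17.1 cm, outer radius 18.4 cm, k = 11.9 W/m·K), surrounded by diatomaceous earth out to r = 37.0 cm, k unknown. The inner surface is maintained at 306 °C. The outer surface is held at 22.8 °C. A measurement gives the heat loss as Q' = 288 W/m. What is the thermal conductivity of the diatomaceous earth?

k = 0.113 W/m·K

ΣR = ΔT/Q' = |306 − 22.8|/288 = 0.9833 m·K/W
Known resistances:
  R'_nickel alloy = ln(0.184/0.171)/(2πk) = 0.07327/(2π·11.9) = 9.800×10^-4 m·K/W
R_diatomaceous earth = ΣR − ΣR_known = 0.9833 − 9.800×10^-4 = 0.9823 m·K/W
ln(r₂/r₁)/(2πk) = 0.9823 ⇒ k = 0.6986/(2π·0.9823) = 0.113 W/m·K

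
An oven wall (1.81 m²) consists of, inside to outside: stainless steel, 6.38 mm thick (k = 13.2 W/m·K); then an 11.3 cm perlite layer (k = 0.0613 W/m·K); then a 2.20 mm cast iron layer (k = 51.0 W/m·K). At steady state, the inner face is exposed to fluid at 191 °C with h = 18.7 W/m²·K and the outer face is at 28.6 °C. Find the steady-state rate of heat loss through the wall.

Q = 155 W

Resistance network (inner→outer):
  R_conv,in = 1/(hA) = 1/(18.7·1.81) = 0.02954 K/W
  R_stainless steel = L/(kA) = 0.00638/(13.2·1.81) = 2.670×10^-4 K/W
  R_perlite = L/(kA) = 0.113/(0.0613·1.81) = 1.018 K/W
  R_cast iron = L/(kA) = 0.00220/(51.0·1.81) = 2.383×10^-5 K/W
ΣR = 0.02954 + 2.670×10^-4 + 1.018 + 2.383×10^-5 = 1.048 K/W
Q = ΔT/ΣR = (191 °C − 28.6 °C)/1.048 = 155 W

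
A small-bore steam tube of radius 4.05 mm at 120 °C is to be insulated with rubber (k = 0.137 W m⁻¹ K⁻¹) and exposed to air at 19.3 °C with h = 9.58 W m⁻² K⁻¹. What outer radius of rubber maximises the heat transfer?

For a cylinder, r_cr = k_ins/h = 0.137/9.58 = 0.0143 m = 1.43 cm

r_cr = 1.43 cm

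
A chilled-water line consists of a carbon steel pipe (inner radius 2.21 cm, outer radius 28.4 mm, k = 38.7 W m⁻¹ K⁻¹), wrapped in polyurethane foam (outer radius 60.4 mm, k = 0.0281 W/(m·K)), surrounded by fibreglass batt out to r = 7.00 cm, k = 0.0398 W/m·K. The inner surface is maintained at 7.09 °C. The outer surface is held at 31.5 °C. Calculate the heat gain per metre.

Q' = 5.02 W/m

Series thermal resistances, inner to outer:
  R'_carbon steel = ln(0.0284/0.0221)/(2πk) = 0.2508/(2π·38.7) = 0.001031 m·K/W
  R'_polyurethane foam = ln(0.0604/0.0284)/(2πk) = 0.7546/(2π·0.0281) = 4.274 m·K/W
  R'_fibreglass batt = ln(0.0700/0.0604)/(2πk) = 0.1475/(2π·0.0398) = 0.5899 m·K/W
ΣR = 0.001031 + 4.274 + 0.5899 = 4.865 m·K/W
Q' = ΔT/ΣR = (7.09 °C − 31.5 °C)/4.865 = -5.02 W/m
(Negative Q' ⇒ heat flows inward; heat gain = 5.02 W/m.)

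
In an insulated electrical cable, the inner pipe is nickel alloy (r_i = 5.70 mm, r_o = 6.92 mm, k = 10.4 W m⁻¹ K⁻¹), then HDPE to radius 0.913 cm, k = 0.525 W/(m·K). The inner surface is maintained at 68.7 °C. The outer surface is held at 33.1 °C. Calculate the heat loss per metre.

Q' = 409 W/m

Treat each layer as a resistance in series:
  R'_nickel alloy = ln(0.00692/0.00570)/(2πk) = 0.1939/(2π·10.4) = 0.002968 m·K/W
  R'_HDPE = ln(0.00913/0.00692)/(2πk) = 0.2771/(2π·0.525) = 0.08402 m·K/W
ΣR = 0.002968 + 0.08402 = 0.08699 m·K/W
Q' = ΔT/ΣR = (68.7 °C − 33.1 °C)/0.08699 = 409 W/m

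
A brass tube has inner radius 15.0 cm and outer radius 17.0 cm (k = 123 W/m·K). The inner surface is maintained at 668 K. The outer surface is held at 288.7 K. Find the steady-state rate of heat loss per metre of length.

Q' = 2.34×10^6 W/m

Q' = 2πk·ΔT/ln(r₂/r₁) = 2π × 123 × 379.3 / ln(0.170/0.150) = 2.34×10^6 W/m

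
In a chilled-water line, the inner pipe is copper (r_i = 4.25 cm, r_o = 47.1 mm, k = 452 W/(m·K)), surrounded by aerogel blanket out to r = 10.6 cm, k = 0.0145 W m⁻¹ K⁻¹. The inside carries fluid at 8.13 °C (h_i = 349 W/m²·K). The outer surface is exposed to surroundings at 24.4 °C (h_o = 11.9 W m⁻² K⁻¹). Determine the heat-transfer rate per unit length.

Q' = 1.80 W/m

Series thermal resistances, inner to outer:
  R'_conv,in = 1/(2πr h) = 1/(2π·0.0425·349) = 0.01073 m·K/W
  R'_copper = ln(0.0471/0.0425)/(2πk) = 0.1028/(2π·452) = 3.619×10^-5 m·K/W
  R'_aerogel blanket = ln(0.106/0.0471)/(2πk) = 0.8112/(2π·0.0145) = 8.904 m·K/W
  R'_conv,out = 1/(2πr h) = 1/(2π·0.106·11.9) = 0.1262 m·K/W
ΣR = 0.01073 + 3.619×10^-5 + 8.904 + 0.1262 = 9.041 m·K/W
Q' = ΔT/ΣR = (8.13 °C − 24.4 °C)/9.041 = -1.80 W/m
(Negative Q' ⇒ heat flows inward; heat gain = 1.80 W/m.)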